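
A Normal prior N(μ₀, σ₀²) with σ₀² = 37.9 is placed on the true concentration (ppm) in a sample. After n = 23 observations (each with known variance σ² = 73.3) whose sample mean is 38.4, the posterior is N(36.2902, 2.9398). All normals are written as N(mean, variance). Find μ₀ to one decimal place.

With known observation variance, the Normal–Normal posterior has precision τ_n = τ₀ + n/σ² and mean μ_n = (τ₀μ₀ + (n/σ²)x̄)/τ_n.
Here τ₀ = 1/37.9 = 0.026385 and τ_data = 23/73.3 = 0.313779, so τ_n = 0.340164.
Rearranging for μ₀: μ₀ = (μ_n·τ_n − τ_data·x̄)/τ₀ = (36.2902·0.340164 − 0.313779·38.4) / 0.026385 = 0.295506/0.026385 ≈ 11.2.

μ₀ = 11.2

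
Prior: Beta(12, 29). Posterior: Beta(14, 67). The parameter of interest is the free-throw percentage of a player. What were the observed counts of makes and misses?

2 makes and 38 misses

Under Beta–binomial conjugacy the posterior parameters are (a+s, b+f).
Match parameters: s=14−12=2, f=67−29=38.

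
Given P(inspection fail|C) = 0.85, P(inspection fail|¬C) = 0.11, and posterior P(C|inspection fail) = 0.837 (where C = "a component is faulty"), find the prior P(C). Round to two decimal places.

P(C) = 0.40

In odds form, posterior odds = prior odds × likelihood ratio, so prior odds = posterior odds ÷ LR.
Posterior odds = 0.837/(1−0.837) = 5.1350. LR = 0.85/0.11 = 7.7273.
Prior odds = 5.1350/7.7273 = 0.6645, so P(C) = 0.6645/(1+0.6645) ≈ 0.40.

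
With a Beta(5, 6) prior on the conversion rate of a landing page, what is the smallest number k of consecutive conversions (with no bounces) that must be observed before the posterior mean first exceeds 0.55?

After k conversions and 0 bounces the posterior is Beta(5+k, 6), with mean (5+k)/(5+6+k).
Set (5+k)/(11+k) > 0.55 and solve: k > (0.55·11 − 5)/(1 − 0.55) = 2.333.
The smallest integer exceeding 2.333 is 3, and checking k=3: (8)/(14) = 0.5714 > 0.55.

k = 3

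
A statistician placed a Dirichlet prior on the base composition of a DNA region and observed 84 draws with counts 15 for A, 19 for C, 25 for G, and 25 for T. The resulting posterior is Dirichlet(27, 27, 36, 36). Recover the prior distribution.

Dirichlet(12, 8, 11, 11)

For a Dirichlet(α) prior with multinomial counts c, the posterior is Dirichlet(α + c) componentwise.
Subtract each count from the matching posterior parameter: 27−15=12, 27−19=8, 36−25=11, 36−25=11.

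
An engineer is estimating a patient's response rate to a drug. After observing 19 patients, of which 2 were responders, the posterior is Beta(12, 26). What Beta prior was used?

A Beta(a, b) prior with s successes and f failures in binomial data gives a Beta(a+s, b+f) posterior.
Subtract the data counts: 12−2=10, 26−17=9.

Beta(10, 9)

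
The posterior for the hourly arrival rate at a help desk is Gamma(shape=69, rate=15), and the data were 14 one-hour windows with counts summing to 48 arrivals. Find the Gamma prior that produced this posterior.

Gamma–Poisson conjugacy: posterior shape = α + Σxᵢ, posterior rate = β + n.
So α = 69 − 48 = 21 and β = 15 − 14 = 1.

Gamma(shape=21, rate=1)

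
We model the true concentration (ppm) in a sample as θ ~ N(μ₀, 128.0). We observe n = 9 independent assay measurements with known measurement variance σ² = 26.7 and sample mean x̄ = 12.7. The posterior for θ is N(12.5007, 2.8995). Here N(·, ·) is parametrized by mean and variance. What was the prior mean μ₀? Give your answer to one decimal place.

With known observation variance, the Normal–Normal posterior has precision τ_n = τ₀ + n/σ² and mean μ_n = (τ₀μ₀ + (n/σ²)x̄)/τ_n.
Here τ₀ = 1/128.0 = 0.007812 and τ_data = 9/26.7 = 0.337079, so τ_n = 0.344891.
Rearranging for μ₀: μ₀ = (μ_n·τ_n − τ_data·x̄)/τ₀ = (12.5007·0.344891 − 0.337079·12.7) / 0.007812 = 0.030476/0.007812 ≈ 3.9.

μ₀ = 3.9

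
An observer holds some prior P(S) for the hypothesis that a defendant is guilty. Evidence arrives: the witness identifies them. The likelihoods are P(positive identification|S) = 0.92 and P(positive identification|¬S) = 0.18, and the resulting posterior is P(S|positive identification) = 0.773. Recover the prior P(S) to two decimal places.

In odds form, posterior odds = prior odds × likelihood ratio, so prior odds = posterior odds ÷ LR.
Posterior odds = 0.773/(1−0.773) = 3.4053. LR = 0.92/0.18 = 5.1111.
Prior odds = 3.4053/5.1111 = 0.6663, so P(S) = 0.6663/(1+0.6663) ≈ 0.40.

P(S) = 0.40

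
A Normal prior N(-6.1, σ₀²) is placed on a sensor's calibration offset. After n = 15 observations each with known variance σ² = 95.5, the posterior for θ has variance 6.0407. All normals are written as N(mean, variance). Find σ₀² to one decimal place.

σ₀² = 118.0

Posterior precision equals prior precision plus data precision: 1/σ_n² = 1/σ₀² + n/σ².
So 1/σ₀² = 1/6.0407 − 15/95.5 = 0.165544 − 0.157068 = 0.008476.
Hence σ₀² = 1/0.008476 ≈ 118.0.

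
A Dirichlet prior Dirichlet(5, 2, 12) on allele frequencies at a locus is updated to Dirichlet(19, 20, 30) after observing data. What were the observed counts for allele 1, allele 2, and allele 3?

counts (14, 18, 18)

For a Dirichlet(α) prior with multinomial counts c, the posterior is Dirichlet(α + c) componentwise.
Counts are posterior − prior componentwise: 19−5=14, 20−2=18, 30−12=18.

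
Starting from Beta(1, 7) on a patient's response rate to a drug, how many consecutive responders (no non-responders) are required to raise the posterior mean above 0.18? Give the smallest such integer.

k = 1

After k responders and 0 non-responders the posterior is Beta(1+k, 7), with mean (1+k)/(1+7+k).
Set (1+k)/(8+k) > 0.18 and solve: k > (0.18·8 − 1)/(1 − 0.18) = 0.537.
The smallest integer exceeding 0.537 is 1, and checking k=1: (2)/(9) = 0.2222 > 0.18.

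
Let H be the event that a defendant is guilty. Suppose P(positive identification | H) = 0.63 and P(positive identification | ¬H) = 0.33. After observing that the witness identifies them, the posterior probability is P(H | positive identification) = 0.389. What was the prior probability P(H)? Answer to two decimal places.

P(H) = 0.25

Bayes' rule in odds form gives O(H|E) = O(H)·[P(E|H)/P(E|¬H)], hence O(H) = O(H|E)/LR.
Posterior odds = 0.389/(1−0.389) = 0.6367. LR = 0.63/0.33 = 1.9091.
Prior odds = 0.6367/1.9091 = 0.3335, so P(H) = 0.3335/(1+0.3335) ≈ 0.25.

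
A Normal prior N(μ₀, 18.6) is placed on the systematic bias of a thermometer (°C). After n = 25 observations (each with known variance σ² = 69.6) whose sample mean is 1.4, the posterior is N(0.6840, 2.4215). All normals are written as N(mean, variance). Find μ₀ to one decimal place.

μ₀ = -4.1

The posterior mean is a precision-weighted average: μ_n = (τ₀μ₀ + τ_data·x̄)/(τ₀+τ_data), with τ₀=1/σ₀² and τ_data=n/σ².
Here τ₀ = 1/18.6 = 0.053763 and τ_data = 25/69.6 = 0.359195, so τ_n = 0.412958.
Rearranging for μ₀: μ₀ = (μ_n·τ_n − τ_data·x̄)/τ₀ = (0.6840·0.412958 − 0.359195·1.4) / 0.053763 = -0.220410/0.053763 ≈ -4.1.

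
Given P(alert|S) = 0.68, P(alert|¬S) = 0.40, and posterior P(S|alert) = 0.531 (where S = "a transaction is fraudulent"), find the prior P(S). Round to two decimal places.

Bayes' rule in odds form gives O(S|E) = O(S)·[P(E|S)/P(E|¬S)], hence O(S) = O(S|E)/LR.
Posterior odds = 0.531/(1−0.531) = 1.1322. LR = 0.68/0.40 = 1.7000.
Prior odds = 1.1322/1.7000 = 0.6660, so P(S) = 0.6660/(1+0.6660) ≈ 0.40.

P(S) = 0.40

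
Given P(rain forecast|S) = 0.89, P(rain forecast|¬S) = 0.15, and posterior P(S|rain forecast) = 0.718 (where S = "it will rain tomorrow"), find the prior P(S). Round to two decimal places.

P(S) = 0.30

In odds form, posterior odds = prior odds × likelihood ratio, so prior odds = posterior odds ÷ LR.
Posterior odds = 0.718/(1−0.718) = 2.5461. LR = 0.89/0.15 = 5.9333.
Prior odds = 2.5461/5.9333 = 0.4291, so P(S) = 0.4291/(1+0.4291) ≈ 0.30.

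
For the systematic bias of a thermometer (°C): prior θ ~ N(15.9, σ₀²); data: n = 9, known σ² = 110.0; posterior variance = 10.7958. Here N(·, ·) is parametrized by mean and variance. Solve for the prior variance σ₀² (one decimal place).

For the Normal–Normal model with known σ², precisions add: τ_n = τ₀ + n/σ².
So 1/σ₀² = 1/10.7958 − 9/110.0 = 0.092629 − 0.081818 = 0.010811.
Hence σ₀² = 1/0.010811 ≈ 92.5.

σ₀² = 92.5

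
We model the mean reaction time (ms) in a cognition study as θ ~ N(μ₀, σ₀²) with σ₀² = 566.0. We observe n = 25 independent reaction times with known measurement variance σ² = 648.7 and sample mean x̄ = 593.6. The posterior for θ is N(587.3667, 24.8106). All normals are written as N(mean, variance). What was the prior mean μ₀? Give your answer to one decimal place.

μ₀ = 451.4

The posterior mean is a precision-weighted average: μ_n = (τ₀μ₀ + τ_data·x̄)/(τ₀+τ_data), with τ₀=1/σ₀² and τ_data=n/σ².
Here τ₀ = 1/566.0 = 0.001767 and τ_data = 25/648.7 = 0.038539, so τ_n = 0.040306.
Rearranging for μ₀: μ₀ = (μ_n·τ_n − τ_data·x̄)/τ₀ = (587.3667·0.040306 − 0.038539·593.6) / 0.001767 = 0.797652/0.001767 ≈ 451.4.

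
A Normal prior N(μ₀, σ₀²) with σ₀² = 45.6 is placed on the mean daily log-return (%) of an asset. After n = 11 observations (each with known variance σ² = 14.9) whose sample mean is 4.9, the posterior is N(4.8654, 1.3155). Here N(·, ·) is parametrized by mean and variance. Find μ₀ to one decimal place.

The posterior mean is a precision-weighted average: μ_n = (τ₀μ₀ + τ_data·x̄)/(τ₀+τ_data), with τ₀=1/σ₀² and τ_data=n/σ².
Here τ₀ = 1/45.6 = 0.021930 and τ_data = 11/14.9 = 0.738255, so τ_n = 0.760185.
Rearranging for μ₀: μ₀ = (μ_n·τ_n − τ_data·x̄)/τ₀ = (4.8654·0.760185 − 0.738255·4.9) / 0.021930 = 0.081155/0.021930 ≈ 3.7.

μ₀ = 3.7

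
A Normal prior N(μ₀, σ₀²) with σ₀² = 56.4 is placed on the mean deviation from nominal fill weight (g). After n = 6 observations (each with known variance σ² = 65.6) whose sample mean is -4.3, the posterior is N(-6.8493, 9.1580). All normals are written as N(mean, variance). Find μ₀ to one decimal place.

μ₀ = -20.0

The posterior mean is a precision-weighted average: μ_n = (τ₀μ₀ + τ_data·x̄)/(τ₀+τ_data), with τ₀=1/σ₀² and τ_data=n/σ².
Here τ₀ = 1/56.4 = 0.017730 and τ_data = 6/65.6 = 0.091463, so τ_n = 0.109193.
Rearranging for μ₀: μ₀ = (μ_n·τ_n − τ_data·x̄)/τ₀ = (-6.8493·0.109193 − 0.091463·-4.3) / 0.017730 = -0.354605/0.017730 ≈ -20.0.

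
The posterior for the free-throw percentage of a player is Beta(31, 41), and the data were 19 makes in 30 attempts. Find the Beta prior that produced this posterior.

A Beta(a, b) prior with s successes and f failures in binomial data gives a Beta(a+s, b+f) posterior.
Subtract the data counts: 31−19=12, 41−11=30.

Beta(12, 30)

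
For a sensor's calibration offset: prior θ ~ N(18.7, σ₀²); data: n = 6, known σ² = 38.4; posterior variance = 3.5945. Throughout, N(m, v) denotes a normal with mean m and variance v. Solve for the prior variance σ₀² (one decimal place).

Posterior precision equals prior precision plus data precision: 1/σ_n² = 1/σ₀² + n/σ².
So 1/σ₀² = 1/3.5945 − 6/38.4 = 0.278203 − 0.156250 = 0.121953.
Hence σ₀² = 1/0.121953 ≈ 8.2.

σ₀² = 8.2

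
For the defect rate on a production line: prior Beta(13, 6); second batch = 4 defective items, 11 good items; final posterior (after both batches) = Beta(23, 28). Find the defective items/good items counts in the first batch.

Sequential conjugate updates are equivalent to a single update on the pooled data, so total successes = posterior α − prior α and total failures = posterior β − prior β.
Total across both batches: 23−13=10 defective items, 28−6=22 good items.
Subtract the second batch: 10−4=6 defective items and 22−11=11 good items.

6 defective items and 11 good items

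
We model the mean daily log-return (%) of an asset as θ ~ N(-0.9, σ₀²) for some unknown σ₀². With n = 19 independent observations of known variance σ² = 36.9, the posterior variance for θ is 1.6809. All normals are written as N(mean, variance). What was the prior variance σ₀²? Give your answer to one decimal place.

Posterior precision equals prior precision plus data precision: 1/σ_n² = 1/σ₀² + n/σ².
So 1/σ₀² = 1/1.6809 − 19/36.9 = 0.594919 − 0.514905 = 0.080014.
Hence σ₀² = 1/0.080014 ≈ 12.5.

σ₀² = 12.5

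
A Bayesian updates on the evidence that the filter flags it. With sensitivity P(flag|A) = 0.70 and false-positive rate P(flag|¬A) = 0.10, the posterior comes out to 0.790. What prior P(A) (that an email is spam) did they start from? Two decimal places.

Bayes' rule in odds form gives O(A|E) = O(A)·[P(E|A)/P(E|¬A)], hence O(A) = O(A|E)/LR.
Posterior odds = 0.790/(1−0.790) = 3.7619. LR = 0.70/0.10 = 7.0000.
Prior odds = 3.7619/7.0000 = 0.5374, so P(A) = 0.5374/(1+0.5374) ≈ 0.35.

P(A) = 0.35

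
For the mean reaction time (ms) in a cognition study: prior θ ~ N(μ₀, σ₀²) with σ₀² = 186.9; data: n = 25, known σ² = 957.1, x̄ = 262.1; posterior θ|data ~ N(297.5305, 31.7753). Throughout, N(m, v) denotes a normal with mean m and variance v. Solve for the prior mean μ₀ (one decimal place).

μ₀ = 470.5

With known observation variance, the Normal–Normal posterior has precision τ_n = τ₀ + n/σ² and mean μ_n = (τ₀μ₀ + (n/σ²)x̄)/τ_n.
Here τ₀ = 1/186.9 = 0.005350 and τ_data = 25/957.1 = 0.026121, so τ_n = 0.031471.
Rearranging for μ₀: μ₀ = (μ_n·τ_n − τ_data·x̄)/τ₀ = (297.5305·0.031471 − 0.026121·262.1) / 0.005350 = 2.517268/0.005350 ≈ 470.5.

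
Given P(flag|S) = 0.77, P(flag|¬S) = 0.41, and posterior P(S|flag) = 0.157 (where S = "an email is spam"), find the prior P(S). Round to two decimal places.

P(S) = 0.09

In odds form, posterior odds = prior odds × likelihood ratio, so prior odds = posterior odds ÷ LR.
Posterior odds = 0.157/(1−0.157) = 0.1862. LR = 0.77/0.41 = 1.8780.
Prior odds = 0.1862/1.8780 = 0.0991, so P(S) = 0.0991/(1+0.0991) ≈ 0.09.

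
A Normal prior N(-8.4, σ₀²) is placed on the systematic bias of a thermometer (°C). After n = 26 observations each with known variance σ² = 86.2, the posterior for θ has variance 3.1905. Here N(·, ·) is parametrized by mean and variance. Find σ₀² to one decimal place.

Posterior precision equals prior precision plus data precision: 1/σ_n² = 1/σ₀² + n/σ².
So 1/σ₀² = 1/3.1905 − 26/86.2 = 0.313430 − 0.301624 = 0.011806.
Hence σ₀² = 1/0.011806 ≈ 84.7.

σ₀² = 84.7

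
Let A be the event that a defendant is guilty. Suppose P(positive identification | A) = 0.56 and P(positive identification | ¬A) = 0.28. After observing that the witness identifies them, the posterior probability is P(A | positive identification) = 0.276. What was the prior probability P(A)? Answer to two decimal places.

P(A) = 0.16

Bayes' rule in odds form gives O(A|E) = O(A)·[P(E|A)/P(E|¬A)], hence O(A) = O(A|E)/LR.
Posterior odds = 0.276/(1−0.276) = 0.3812. LR = 0.56/0.28 = 2.0000.
Prior odds = 0.3812/2.0000 = 0.1906, so P(A) = 0.1906/(1+0.1906) ≈ 0.16.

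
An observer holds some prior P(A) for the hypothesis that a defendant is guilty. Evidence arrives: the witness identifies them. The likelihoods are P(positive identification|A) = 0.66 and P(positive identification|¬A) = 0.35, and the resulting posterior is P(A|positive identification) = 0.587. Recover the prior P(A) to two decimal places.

P(A) = 0.43

In odds form, posterior odds = prior odds × likelihood ratio, so prior odds = posterior odds ÷ LR.
Posterior odds = 0.587/(1−0.587) = 1.4213. LR = 0.66/0.35 = 1.8857.
Prior odds = 1.4213/1.8857 = 0.7537, so P(A) = 0.7537/(1+0.7537) ≈ 0.43.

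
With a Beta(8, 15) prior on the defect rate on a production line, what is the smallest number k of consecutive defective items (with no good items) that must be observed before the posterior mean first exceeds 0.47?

k = 6

After k defective items and 0 good items the posterior is Beta(8+k, 15), with mean (8+k)/(8+15+k).
Set (8+k)/(23+k) > 0.47 and solve: k > (0.47·23 − 8)/(1 − 0.47) = 5.302.
The smallest integer exceeding 5.302 is 6, and checking k=6: (14)/(29) = 0.4828 > 0.47.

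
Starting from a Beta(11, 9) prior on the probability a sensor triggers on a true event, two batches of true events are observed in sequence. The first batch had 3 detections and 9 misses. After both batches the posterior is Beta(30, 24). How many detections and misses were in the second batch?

Sequential conjugate updates are equivalent to a single update on the pooled data, so total successes = posterior α − prior α and total failures = posterior β − prior β.
Total across both batches: 30−11=19 detections, 24−9=15 misses.
Subtract the first batch: 19−3=16 detections and 15−9=6 misses.

16 detections and 6 misses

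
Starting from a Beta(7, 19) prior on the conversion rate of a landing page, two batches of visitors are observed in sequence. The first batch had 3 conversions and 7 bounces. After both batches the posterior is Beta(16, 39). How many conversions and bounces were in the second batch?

6 conversions and 13 bounces

Sequential conjugate updates are equivalent to a single update on the pooled data, so total successes = posterior α − prior α and total failures = posterior β − prior β.
Total across both batches: 16−7=9 conversions, 39−19=20 bounces.
Subtract the first batch: 9−3=6 conversions and 20−7=13 bounces.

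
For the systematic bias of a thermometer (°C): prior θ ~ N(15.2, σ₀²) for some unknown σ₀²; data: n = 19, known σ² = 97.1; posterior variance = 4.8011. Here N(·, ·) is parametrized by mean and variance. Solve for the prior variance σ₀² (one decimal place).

Posterior precision equals prior precision plus data precision: 1/σ_n² = 1/σ₀² + n/σ².
So 1/σ₀² = 1/4.8011 − 19/97.1 = 0.208286 − 0.195675 = 0.012611.
Hence σ₀² = 1/0.012611 ≈ 79.3.

σ₀² = 79.3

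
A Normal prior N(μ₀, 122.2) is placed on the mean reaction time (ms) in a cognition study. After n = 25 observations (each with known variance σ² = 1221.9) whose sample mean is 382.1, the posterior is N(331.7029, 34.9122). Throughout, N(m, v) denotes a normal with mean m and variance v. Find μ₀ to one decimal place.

The posterior mean is a precision-weighted average: μ_n = (τ₀μ₀ + τ_data·x̄)/(τ₀+τ_data), with τ₀=1/σ₀² and τ_data=n/σ².
Here τ₀ = 1/122.2 = 0.008183 and τ_data = 25/1221.9 = 0.020460, so τ_n = 0.028643.
Rearranging for μ₀: μ₀ = (μ_n·τ_n − τ_data·x̄)/τ₀ = (331.7029·0.028643 − 0.020460·382.1) / 0.008183 = 1.683200/0.008183 ≈ 205.7.

μ₀ = 205.7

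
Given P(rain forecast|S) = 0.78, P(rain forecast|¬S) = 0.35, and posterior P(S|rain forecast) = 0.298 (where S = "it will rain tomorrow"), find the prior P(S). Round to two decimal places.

Bayes' rule in odds form gives O(S|E) = O(S)·[P(E|S)/P(E|¬S)], hence O(S) = O(S|E)/LR.
Posterior odds = 0.298/(1−0.298) = 0.4245. LR = 0.78/0.35 = 2.2286.
Prior odds = 0.4245/2.2286 = 0.1905, so P(S) = 0.1905/(1+0.1905) ≈ 0.16.

P(S) = 0.16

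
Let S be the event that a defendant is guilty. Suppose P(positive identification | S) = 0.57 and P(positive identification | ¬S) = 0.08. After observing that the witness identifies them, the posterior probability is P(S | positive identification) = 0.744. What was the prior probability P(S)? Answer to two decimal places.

P(S) = 0.29

In odds form, posterior odds = prior odds × likelihood ratio, so prior odds = posterior odds ÷ LR.
Posterior odds = 0.744/(1−0.744) = 2.9062. LR = 0.57/0.08 = 7.1250.
Prior odds = 2.9062/7.1250 = 0.4079, so P(S) = 0.4079/(1+0.4079) ≈ 0.29.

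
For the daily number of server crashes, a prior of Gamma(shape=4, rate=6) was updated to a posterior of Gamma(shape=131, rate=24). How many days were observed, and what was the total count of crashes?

n = 18 days with total 127 crashes

Gamma–Poisson conjugacy: posterior shape = α + Σxᵢ, posterior rate = β + n.
Matching: Σxᵢ = 131 − 4 = 127 and n = 24 − 6 = 18.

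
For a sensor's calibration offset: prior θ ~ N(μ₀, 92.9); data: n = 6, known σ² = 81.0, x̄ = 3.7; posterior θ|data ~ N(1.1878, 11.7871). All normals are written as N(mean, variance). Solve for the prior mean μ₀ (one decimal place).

With known observation variance, the Normal–Normal posterior has precision τ_n = τ₀ + n/σ² and mean μ_n = (τ₀μ₀ + (n/σ²)x̄)/τ_n.
Here τ₀ = 1/92.9 = 0.010764 and τ_data = 6/81.0 = 0.074074, so τ_n = 0.084838.
Rearranging for μ₀: μ₀ = (μ_n·τ_n − τ_data·x̄)/τ₀ = (1.1878·0.084838 − 0.074074·3.7) / 0.010764 = -0.173303/0.010764 ≈ -16.1.

μ₀ = -16.1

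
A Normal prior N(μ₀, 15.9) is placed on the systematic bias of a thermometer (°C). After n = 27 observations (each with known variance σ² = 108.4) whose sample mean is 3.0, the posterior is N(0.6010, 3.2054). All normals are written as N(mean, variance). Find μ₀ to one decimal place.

With known observation variance, the Normal–Normal posterior has precision τ_n = τ₀ + n/σ² and mean μ_n = (τ₀μ₀ + (n/σ²)x̄)/τ_n.
Here τ₀ = 1/15.9 = 0.062893 and τ_data = 27/108.4 = 0.249077, so τ_n = 0.311970.
Rearranging for μ₀: μ₀ = (μ_n·τ_n − τ_data·x̄)/τ₀ = (0.6010·0.311970 − 0.249077·3.0) / 0.062893 = -0.559737/0.062893 ≈ -8.9.

μ₀ = -8.9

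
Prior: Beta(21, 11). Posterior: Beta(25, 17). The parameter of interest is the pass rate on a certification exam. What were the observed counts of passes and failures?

4 passes and 6 failures

Under Beta–binomial conjugacy the posterior parameters are (α+s, β+f).
Match parameters: s=25−21=4, f=17−11=6.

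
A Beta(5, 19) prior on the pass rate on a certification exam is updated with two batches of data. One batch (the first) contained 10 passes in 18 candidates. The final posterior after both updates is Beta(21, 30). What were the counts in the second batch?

Sequential conjugate updates are equivalent to a single update on the pooled data, so total successes = posterior α − prior α and total failures = posterior β − prior β.
Total across both batches: 21−5=16 passes, 30−19=11 failures.
Subtract the first batch: 16−10=6 passes and 11−8=3 failures.

6 passes and 3 failures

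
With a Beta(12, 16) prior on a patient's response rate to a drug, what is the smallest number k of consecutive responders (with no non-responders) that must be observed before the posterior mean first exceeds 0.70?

After k responders and 0 non-responders the posterior is Beta(12+k, 16), with mean (12+k)/(12+16+k).
Set (12+k)/(28+k) > 0.70 and solve: k > (0.70·28 − 12)/(1 − 0.70) = 25.333.
The smallest integer exceeding 25.333 is 26, and checking k=26: (38)/(54) = 0.7037 > 0.70.

k = 26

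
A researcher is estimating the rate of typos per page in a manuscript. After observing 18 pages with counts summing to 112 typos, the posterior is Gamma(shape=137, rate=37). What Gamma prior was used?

Gamma(shape=25, rate=19)

A Gamma(α, β) prior (rate parametrization) on a Poisson rate with n observations summing to S gives posterior Gamma(α+S, β+n).
So α = 137 − 112 = 25 and β = 37 − 18 = 19.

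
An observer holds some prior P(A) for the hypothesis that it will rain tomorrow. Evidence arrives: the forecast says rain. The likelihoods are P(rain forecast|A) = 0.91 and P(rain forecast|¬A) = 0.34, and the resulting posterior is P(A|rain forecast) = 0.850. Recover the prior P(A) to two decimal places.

In odds form, posterior odds = prior odds × likelihood ratio, so prior odds = posterior odds ÷ LR.
Posterior odds = 0.850/(1−0.850) = 5.6667. LR = 0.91/0.34 = 2.6765.
Prior odds = 5.6667/2.6765 = 2.1172, so P(A) = 2.1172/(1+2.1172) ≈ 0.68.

P(A) = 0.68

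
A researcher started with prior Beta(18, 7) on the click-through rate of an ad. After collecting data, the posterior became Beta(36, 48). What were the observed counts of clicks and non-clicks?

18 clicks and 41 non-clicks

Beta is conjugate to the binomial likelihood: posterior = Beta(a+s, b+f).
Match parameters: s=36−18=18, f=48−7=41.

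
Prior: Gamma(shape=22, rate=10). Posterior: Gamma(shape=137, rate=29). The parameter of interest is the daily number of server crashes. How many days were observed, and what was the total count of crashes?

A Gamma(α, β) prior (rate parametrization) on a Poisson rate with n observations summing to S gives posterior Gamma(α+S, β+n).
Matching: Σxᵢ = 137 − 22 = 115 and n = 29 − 10 = 19.

n = 19 days with total 115 crashes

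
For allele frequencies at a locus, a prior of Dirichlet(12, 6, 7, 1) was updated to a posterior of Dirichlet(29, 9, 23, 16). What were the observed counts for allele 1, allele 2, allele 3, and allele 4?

For a Dirichlet(α) prior with multinomial counts c, the posterior is Dirichlet(α + c) componentwise.
Counts are posterior − prior componentwise: 29−12=17, 9−6=3, 23−7=16, 16−1=15.

counts (17, 3, 16, 15)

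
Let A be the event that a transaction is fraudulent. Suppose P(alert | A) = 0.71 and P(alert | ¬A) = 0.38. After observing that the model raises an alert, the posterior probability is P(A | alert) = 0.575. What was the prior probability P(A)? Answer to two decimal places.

P(A) = 0.42

In odds form, posterior odds = prior odds × likelihood ratio, so prior odds = posterior odds ÷ LR.
Posterior odds = 0.575/(1−0.575) = 1.3529. LR = 0.71/0.38 = 1.8684.
Prior odds = 1.3529/1.8684 = 0.7241, so P(A) = 0.7241/(1+0.7241) ≈ 0.42.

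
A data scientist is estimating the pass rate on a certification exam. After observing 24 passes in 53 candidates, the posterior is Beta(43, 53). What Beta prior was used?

Beta(19, 24)

Under Beta–binomial conjugacy the posterior parameters are (α+s, β+f).
So α = 43 − 24 = 19 and β = 53 − 29 = 24.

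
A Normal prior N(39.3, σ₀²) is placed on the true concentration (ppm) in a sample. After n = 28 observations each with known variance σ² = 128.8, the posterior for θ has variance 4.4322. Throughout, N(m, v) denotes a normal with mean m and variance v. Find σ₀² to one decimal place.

Posterior precision equals prior precision plus data precision: 1/σ_n² = 1/σ₀² + n/σ².
So 1/σ₀² = 1/4.4322 − 28/128.8 = 0.225622 − 0.217391 = 0.008231.
Hence σ₀² = 1/0.008231 ≈ 121.5.

σ₀² = 121.5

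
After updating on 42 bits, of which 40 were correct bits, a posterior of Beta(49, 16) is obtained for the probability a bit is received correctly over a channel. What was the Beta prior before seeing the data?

Beta(9, 14)

Under Beta–binomial conjugacy the posterior parameters are (α+s, β+f).
So α = 49 − 40 = 9 and β = 16 − 2 = 14.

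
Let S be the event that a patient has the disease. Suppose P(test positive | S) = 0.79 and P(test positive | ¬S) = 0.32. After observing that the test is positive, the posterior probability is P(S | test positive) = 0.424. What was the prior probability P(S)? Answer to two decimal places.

P(S) = 0.23

In odds form, posterior odds = prior odds × likelihood ratio, so prior odds = posterior odds ÷ LR.
Posterior odds = 0.424/(1−0.424) = 0.7361. LR = 0.79/0.32 = 2.4688.
Prior odds = 0.7361/2.4688 = 0.2982, so P(S) = 0.2982/(1+0.2982) ≈ 0.23.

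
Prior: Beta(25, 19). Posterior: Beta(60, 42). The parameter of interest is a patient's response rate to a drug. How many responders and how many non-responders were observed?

A Beta(a, b) prior with s successes and f failures in binomial data gives a Beta(a+s, b+f) posterior.
So s = 60 − 25 = 35 and f = 42 − 19 = 23.

35 responders and 23 non-responders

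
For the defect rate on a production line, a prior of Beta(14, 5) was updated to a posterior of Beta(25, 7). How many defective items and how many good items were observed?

11 defective items and 2 good items

A Beta(a, b) prior with s successes and f failures in binomial data gives a Beta(a+s, b+f) posterior.
Match parameters: s=25−14=11, f=7−5=2.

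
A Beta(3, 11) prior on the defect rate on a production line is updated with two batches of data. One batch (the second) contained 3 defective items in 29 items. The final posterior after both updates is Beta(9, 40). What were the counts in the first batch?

3 defective items and 3 good items

Because Beta–binomial updating is additive in the counts, the combined data contributed (α_post−α_prior, β_post−β_prior) successes and failures.
Total across both batches: 9−3=6 defective items, 40−11=29 good items.
Subtract the second batch: 6−3=3 defective items and 29−26=3 good items.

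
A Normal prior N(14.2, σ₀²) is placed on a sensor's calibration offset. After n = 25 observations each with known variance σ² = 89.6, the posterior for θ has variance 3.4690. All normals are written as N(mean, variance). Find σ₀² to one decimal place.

σ₀² = 108.1

Posterior precision equals prior precision plus data precision: 1/σ_n² = 1/σ₀² + n/σ².
So 1/σ₀² = 1/3.4690 − 25/89.6 = 0.288268 − 0.279018 = 0.009250.
Hence σ₀² = 1/0.009250 ≈ 108.1.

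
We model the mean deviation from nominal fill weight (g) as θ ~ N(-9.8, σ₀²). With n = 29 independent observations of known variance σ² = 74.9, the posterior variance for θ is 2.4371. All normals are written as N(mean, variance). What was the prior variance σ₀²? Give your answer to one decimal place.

For the Normal–Normal model with known σ², precisions add: τ_n = τ₀ + n/σ².
So 1/σ₀² = 1/2.4371 − 29/74.9 = 0.410324 − 0.387183 = 0.023141.
Hence σ₀² = 1/0.023141 ≈ 43.2.

σ₀² = 43.2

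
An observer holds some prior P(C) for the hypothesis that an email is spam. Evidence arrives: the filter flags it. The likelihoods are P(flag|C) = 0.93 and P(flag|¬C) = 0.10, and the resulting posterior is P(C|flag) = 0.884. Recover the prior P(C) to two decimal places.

In odds form, posterior odds = prior odds × likelihood ratio, so prior odds = posterior odds ÷ LR.
Posterior odds = 0.884/(1−0.884) = 7.6207. LR = 0.93/0.10 = 9.3000.
Prior odds = 7.6207/9.3000 = 0.8194, so P(C) = 0.8194/(1+0.8194) ≈ 0.45.

P(C) = 0.45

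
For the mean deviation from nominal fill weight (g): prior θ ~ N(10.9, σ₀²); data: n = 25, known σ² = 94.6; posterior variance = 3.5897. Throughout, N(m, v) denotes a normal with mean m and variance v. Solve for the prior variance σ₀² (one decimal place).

Posterior precision equals prior precision plus data precision: 1/σ_n² = 1/σ₀² + n/σ².
So 1/σ₀² = 1/3.5897 − 25/94.6 = 0.278575 − 0.264271 = 0.014304.
Hence σ₀² = 1/0.014304 ≈ 69.9.

σ₀² = 69.9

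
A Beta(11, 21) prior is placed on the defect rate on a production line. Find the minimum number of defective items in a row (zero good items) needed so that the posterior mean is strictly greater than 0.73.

After k defective items and 0 good items the posterior is Beta(11+k, 21), with mean (11+k)/(11+21+k).
Set (11+k)/(32+k) > 0.73 and solve: k > (0.73·32 − 11)/(1 − 0.73) = 45.778.
The smallest integer exceeding 45.778 is 46, and checking k=46: (57)/(78) = 0.7308 > 0.73.

k = 46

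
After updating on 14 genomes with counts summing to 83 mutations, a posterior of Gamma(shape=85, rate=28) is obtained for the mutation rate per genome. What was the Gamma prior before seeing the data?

Gamma–Poisson conjugacy: posterior shape = α + Σxᵢ, posterior rate = β + n.
So α = 85 − 83 = 2 and β = 28 − 14 = 14.

Gamma(shape=2, rate=14)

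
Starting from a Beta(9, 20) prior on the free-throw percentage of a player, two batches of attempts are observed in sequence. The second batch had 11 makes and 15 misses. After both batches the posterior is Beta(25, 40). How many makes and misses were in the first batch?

5 makes and 5 misses

Sequential conjugate updates are equivalent to a single update on the pooled data, so total successes = posterior α − prior α and total failures = posterior β − prior β.
Total across both batches: 25−9=16 makes, 40−20=20 misses.
Subtract the second batch: 16−11=5 makes and 20−15=5 misses.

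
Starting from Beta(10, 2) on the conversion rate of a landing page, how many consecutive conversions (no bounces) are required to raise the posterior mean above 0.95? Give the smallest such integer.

k = 29

After k conversions and 0 bounces the posterior is Beta(10+k, 2), with mean (10+k)/(10+2+k).
Set (10+k)/(12+k) > 0.95 and solve: k > (0.95·12 − 10)/(1 − 0.95) = 28.000.
The smallest integer exceeding 28.000 is 29.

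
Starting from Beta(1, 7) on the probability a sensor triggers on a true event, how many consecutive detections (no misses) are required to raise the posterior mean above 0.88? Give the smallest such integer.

After k detections and 0 misses the posterior is Beta(1+k, 7), with mean (1+k)/(1+7+k).
Set (1+k)/(8+k) > 0.88 and solve: k > (0.88·8 − 1)/(1 − 0.88) = 50.333.
The smallest integer exceeding 50.333 is 51, and checking k=51: (52)/(59) = 0.8814 > 0.88.

k = 51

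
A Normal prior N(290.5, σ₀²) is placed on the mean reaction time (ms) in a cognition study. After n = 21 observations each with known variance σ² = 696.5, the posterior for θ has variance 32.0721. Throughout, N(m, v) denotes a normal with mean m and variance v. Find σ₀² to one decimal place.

For the Normal–Normal model with known σ², precisions add: τ_n = τ₀ + n/σ².
So 1/σ₀² = 1/32.0721 − 21/696.5 = 0.031180 − 0.030151 = 0.001029.
Hence σ₀² = 1/0.001029 ≈ 971.8.

σ₀² = 971.8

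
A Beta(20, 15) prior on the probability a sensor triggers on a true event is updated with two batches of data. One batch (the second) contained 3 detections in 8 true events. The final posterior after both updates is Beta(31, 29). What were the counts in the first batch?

Because Beta–binomial updating is additive in the counts, the combined data contributed (α_post−α_prior, β_post−β_prior) successes and failures.
Total across both batches: 31−20=11 detections, 29−15=14 misses.
Subtract the second batch: 11−3=8 detections and 14−5=9 misses.

8 detections and 9 misses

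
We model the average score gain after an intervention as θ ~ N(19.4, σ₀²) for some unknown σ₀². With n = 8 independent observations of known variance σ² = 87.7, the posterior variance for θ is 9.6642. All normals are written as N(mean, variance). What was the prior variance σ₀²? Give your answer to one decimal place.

σ₀² = 81.6

For the Normal–Normal model with known σ², precisions add: τ_n = τ₀ + n/σ².
So 1/σ₀² = 1/9.6642 − 8/87.7 = 0.103475 − 0.091220 = 0.012255.
Hence σ₀² = 1/0.012255 ≈ 81.6.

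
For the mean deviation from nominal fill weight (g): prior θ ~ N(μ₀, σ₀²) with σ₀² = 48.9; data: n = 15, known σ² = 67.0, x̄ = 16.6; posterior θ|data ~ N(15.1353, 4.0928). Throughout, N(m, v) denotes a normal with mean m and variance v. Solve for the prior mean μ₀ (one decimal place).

With known observation variance, the Normal–Normal posterior has precision τ_n = τ₀ + n/σ² and mean μ_n = (τ₀μ₀ + (n/σ²)x̄)/τ_n.
Here τ₀ = 1/48.9 = 0.020450 and τ_data = 15/67.0 = 0.223881, so τ_n = 0.244331.
Rearranging for μ₀: μ₀ = (μ_n·τ_n − τ_data·x̄)/τ₀ = (15.1353·0.244331 − 0.223881·16.6) / 0.020450 = -0.018402/0.020450 ≈ -0.9.

μ₀ = -0.9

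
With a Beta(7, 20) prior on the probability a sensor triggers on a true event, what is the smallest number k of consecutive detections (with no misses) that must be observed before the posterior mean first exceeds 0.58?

After k detections and 0 misses the posterior is Beta(7+k, 20), with mean (7+k)/(7+20+k).
Set (7+k)/(27+k) > 0.58 and solve: k > (0.58·27 − 7)/(1 − 0.58) = 20.619.
The smallest integer exceeding 20.619 is 21, and checking k=21: (28)/(48) = 0.5833 > 0.58.

k = 21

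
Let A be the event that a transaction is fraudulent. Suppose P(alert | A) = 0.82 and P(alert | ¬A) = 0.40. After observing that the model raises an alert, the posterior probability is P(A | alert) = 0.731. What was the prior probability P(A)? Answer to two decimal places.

P(A) = 0.57

Bayes' rule in odds form gives O(A|E) = O(A)·[P(E|A)/P(E|¬A)], hence O(A) = O(A|E)/LR.
Posterior odds = 0.731/(1−0.731) = 2.7175. LR = 0.82/0.40 = 2.0500.
Prior odds = 2.7175/2.0500 = 1.3256, so P(A) = 1.3256/(1+1.3256) ≈ 0.57.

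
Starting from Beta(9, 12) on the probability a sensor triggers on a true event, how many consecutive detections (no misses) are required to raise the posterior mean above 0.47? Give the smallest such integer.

After k detections and 0 misses the posterior is Beta(9+k, 12), with mean (9+k)/(9+12+k).
Set (9+k)/(21+k) > 0.47 and solve: k > (0.47·21 − 9)/(1 − 0.47) = 1.642.
The smallest integer exceeding 1.642 is 2.

k = 2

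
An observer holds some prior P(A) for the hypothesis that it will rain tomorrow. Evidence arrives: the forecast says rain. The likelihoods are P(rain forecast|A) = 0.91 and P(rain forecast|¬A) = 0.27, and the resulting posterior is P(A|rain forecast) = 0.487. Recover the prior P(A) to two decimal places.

Bayes' rule in odds form gives O(A|E) = O(A)·[P(E|A)/P(E|¬A)], hence O(A) = O(A|E)/LR.
Posterior odds = 0.487/(1−0.487) = 0.9493. LR = 0.91/0.27 = 3.3704.
Prior odds = 0.9493/3.3704 = 0.2817, so P(A) = 0.2817/(1+0.2817) ≈ 0.22.

P(A) = 0.22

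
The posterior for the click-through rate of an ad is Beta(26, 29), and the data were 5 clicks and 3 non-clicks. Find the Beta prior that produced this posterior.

A Beta(a, b) prior with s successes and f failures in binomial data gives a Beta(a+s, b+f) posterior.
Subtract the data counts: 26−5=21, 29−3=26.

Beta(21, 26)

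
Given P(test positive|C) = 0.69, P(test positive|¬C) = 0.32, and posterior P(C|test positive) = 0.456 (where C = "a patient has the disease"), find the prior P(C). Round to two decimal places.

P(C) = 0.28

Bayes' rule in odds form gives O(C|E) = O(C)·[P(E|C)/P(E|¬C)], hence O(C) = O(C|E)/LR.
Posterior odds = 0.456/(1−0.456) = 0.8382. LR = 0.69/0.32 = 2.1562.
Prior odds = 0.8382/2.1562 = 0.3887, so P(C) = 0.3887/(1+0.3887) ≈ 0.28.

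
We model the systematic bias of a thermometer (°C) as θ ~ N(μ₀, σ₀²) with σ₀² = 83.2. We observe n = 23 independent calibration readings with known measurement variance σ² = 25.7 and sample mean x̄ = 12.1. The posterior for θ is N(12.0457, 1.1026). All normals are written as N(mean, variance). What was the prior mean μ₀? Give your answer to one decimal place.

μ₀ = 8.0

With known observation variance, the Normal–Normal posterior has precision τ_n = τ₀ + n/σ² and mean μ_n = (τ₀μ₀ + (n/σ²)x̄)/τ_n.
Here τ₀ = 1/83.2 = 0.012019 and τ_data = 23/25.7 = 0.894942, so τ_n = 0.906961.
Rearranging for μ₀: μ₀ = (μ_n·τ_n − τ_data·x̄)/τ₀ = (12.0457·0.906961 − 0.894942·12.1) / 0.012019 = 0.096182/0.012019 ≈ 8.0.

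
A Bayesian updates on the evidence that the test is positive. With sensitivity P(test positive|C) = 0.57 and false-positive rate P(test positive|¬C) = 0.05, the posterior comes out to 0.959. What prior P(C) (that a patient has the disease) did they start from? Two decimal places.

Bayes' rule in odds form gives O(C|E) = O(C)·[P(E|C)/P(E|¬C)], hence O(C) = O(C|E)/LR.
Posterior odds = 0.959/(1−0.959) = 23.3902. LR = 0.57/0.05 = 11.4000.
Prior odds = 23.3902/11.4000 = 2.0518, so P(C) = 2.0518/(1+2.0518) ≈ 0.67.

P(C) = 0.67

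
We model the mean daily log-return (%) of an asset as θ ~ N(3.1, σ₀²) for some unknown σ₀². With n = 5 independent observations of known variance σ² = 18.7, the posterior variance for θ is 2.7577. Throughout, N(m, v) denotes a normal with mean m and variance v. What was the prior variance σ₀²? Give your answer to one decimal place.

For the Normal–Normal model with known σ², precisions add: τ_n = τ₀ + n/σ².
So 1/σ₀² = 1/2.7577 − 5/18.7 = 0.362621 − 0.267380 = 0.095241.
Hence σ₀² = 1/0.095241 ≈ 10.5.

σ₀² = 10.5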